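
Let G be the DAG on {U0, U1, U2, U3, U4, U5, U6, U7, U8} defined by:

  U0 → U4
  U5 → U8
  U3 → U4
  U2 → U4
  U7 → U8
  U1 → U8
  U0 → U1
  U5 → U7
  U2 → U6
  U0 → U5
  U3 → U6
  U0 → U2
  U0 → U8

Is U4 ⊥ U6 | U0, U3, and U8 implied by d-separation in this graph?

Enumerating the 3 paths from U4 to U6 and testing each for blocking by {U0, U3, U8}:
Path 1: U4 ← U2 → U6
  U2 is a fork and U2 is not conditioned on — no node blocks this path, so it is active.
Path 2: U4 ← U0 → U2 → U6
  U0 is a fork here and U0 is conditioned on, so the path is blocked at U0.
Path 3: U4 ← U3 → U6
  U3 is a fork here and U3 is conditioned on, so the path is blocked at U3.
Because an active path exists, U4 and U6 are not d-separated.

No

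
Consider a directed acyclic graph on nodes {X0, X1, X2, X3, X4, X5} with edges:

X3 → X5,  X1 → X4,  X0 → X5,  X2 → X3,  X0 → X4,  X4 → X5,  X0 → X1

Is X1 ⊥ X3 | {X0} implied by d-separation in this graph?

Yes

There are 4 undirected paths between X1 and X3; checking each against the conditioning set {X0}:
  1. X1 ← X0 → X4 → X5 ← X3 — X0:fork[blocks]; X4:chain[open]; X5:collider[blocks] ⇒ blocked
  2. X1 ← X0 → X5 ← X3 — X0:fork[blocks]; X5:collider[blocks] ⇒ blocked
  3. X1 → X4 ← X0 → X5 ← X3 — X4:collider[blocks]; X0:fork[blocks]; X5:collider[blocks] ⇒ blocked
  4. X1 → X4 → X5 ← X3 — X4:chain[open]; X5:collider[blocks] ⇒ blocked
Every path is blocked, so X1 and X3 are d-separated given {X0}.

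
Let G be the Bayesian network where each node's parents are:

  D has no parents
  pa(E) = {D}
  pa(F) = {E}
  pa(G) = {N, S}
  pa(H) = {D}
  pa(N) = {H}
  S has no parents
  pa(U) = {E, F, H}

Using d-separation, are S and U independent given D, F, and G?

No

There are 3 undirected paths between S and U; checking each against the conditioning set {D, F, G}:
Path 1: S → G ← N ← H → U
  G is a collider and G is conditioned on, which opens it; N is a chain and N is not conditioned on; H is a fork and H is not conditioned on — no node blocks this path, so it is active.
Path 2: S → G ← N ← H ← D → E → U
  D is a fork here and D is conditioned on, so the path is blocked at D.
Path 3: S → G ← N ← H ← D → E → F → U
  D is a fork here and D is conditioned on, so the path is blocked at D.
Since the path S → G ← N ← H → U is active, S and U are not d-separated given {D, F, G}.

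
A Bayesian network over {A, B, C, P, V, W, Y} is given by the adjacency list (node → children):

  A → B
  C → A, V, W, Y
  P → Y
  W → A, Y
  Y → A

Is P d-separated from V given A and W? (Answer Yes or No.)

There are 5 undirected paths between P and V; checking each against the conditioning set {A, W}:
Path 1: P → Y → A ← W ← C → V
  W is a chain here and W is conditioned on, so the path is blocked at W.
Path 2: P → Y → A ← C → V
  Y is a chain and Y is not conditioned on; A is a collider and A is conditioned on, which opens it; C is a fork and C is not conditioned on — no node blocks this path, so it is active.
Path 3: P → Y ← W → A ← C → V
  W is a fork here and W is conditioned on, so the path is blocked at W.
Path 4: P → Y ← W ← C → V
  W is a chain here and W is conditioned on, so the path is blocked at W.
Path 5: P → Y ← C → V
  Y is a collider and its descendant A is conditioned on, which opens it; C is a fork and C is not conditioned on — no node blocks this path, so it is active.
Because an active path exists, P and V are not d-separated.

No — P and V are not d-separated given {A, W}.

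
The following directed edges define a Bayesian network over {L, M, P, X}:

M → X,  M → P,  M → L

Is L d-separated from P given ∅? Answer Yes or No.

No

The only undirected path from L to P is:
Path 1: L ← M → P
  M is a fork and M is not conditioned on — no node blocks this path, so it is active.
Because an active path exists, L and P are not d-separated.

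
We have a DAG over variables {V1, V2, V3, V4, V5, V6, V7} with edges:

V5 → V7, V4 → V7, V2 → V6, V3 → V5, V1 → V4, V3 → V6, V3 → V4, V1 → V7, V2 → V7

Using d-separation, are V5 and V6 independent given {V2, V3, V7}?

There are 6 undirected paths between V5 and V6; checking each against the conditioning set {V2, V3, V7}:
Path 1: V5 ← V3 → V4 → V7 ← V2 → V6
  V3 is a fork here and V3 is conditioned on, so the path is blocked at V3.
Path 2: V5 ← V3 → V4 ← V1 → V7 ← V2 → V6
  V3 is a fork here and V3 is conditioned on, so the path is blocked at V3.
Path 3: V5 ← V3 → V6
  V3 is a fork here and V3 is conditioned on, so the path is blocked at V3.
Path 4: V5 → V7 ← V2 → V6
  V2 is a fork here and V2 is conditioned on, so the path is blocked at V2.
Path 5: V5 → V7 ← V4 ← V3 → V6
  V3 is a fork here and V3 is conditioned on, so the path is blocked at V3.
Path 6: V5 → V7 ← V1 → V4 ← V3 → V6
  V3 is a fork here and V3 is conditioned on, so the path is blocked at V3.
Since every path is blocked, d-separation holds.

Yes — V5 and V6 are d-separated given {V2, V3, V7}.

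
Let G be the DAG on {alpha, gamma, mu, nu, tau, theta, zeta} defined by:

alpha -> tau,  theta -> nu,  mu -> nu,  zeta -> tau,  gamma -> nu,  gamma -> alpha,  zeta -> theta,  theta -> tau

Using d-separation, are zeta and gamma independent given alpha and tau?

Enumerating the 4 paths from zeta to gamma and testing each for blocking by {alpha, tau}:
  1. zeta → tau ← theta → nu ← gamma — tau:collider[open]; theta:fork[open]; nu:collider[blocks] ⇒ blocked
  2. zeta → tau ← alpha ← gamma — tau:collider[open]; alpha:chain[blocks] ⇒ blocked
  3. zeta → theta → nu ← gamma — theta:chain[open]; nu:collider[blocks] ⇒ blocked
  4. zeta → theta → tau ← alpha ← gamma — theta:chain[open]; tau:collider[open]; alpha:chain[blocks] ⇒ blocked
Every path is blocked, so zeta and gamma are d-separated given {alpha, tau}.

Yes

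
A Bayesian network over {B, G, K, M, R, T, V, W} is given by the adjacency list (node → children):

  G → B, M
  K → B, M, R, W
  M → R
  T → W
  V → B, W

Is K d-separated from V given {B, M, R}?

4 paths connect K and V; each must be blocked for d-separation to hold:
  1. K → M ← G → B ← V — M:collider[open]; G:fork[open]; B:collider[open] ⇒ active
  2. K → B ← V — B:collider[open] ⇒ active
  3. K → R ← M ← G → B ← V — R:collider[open]; M:chain[blocks]; G:fork[open]; B:collider[open] ⇒ blocked
  4. K → W ← V — W:collider[blocks] ⇒ blocked
At least one path is unblocked, so d-separation fails.

No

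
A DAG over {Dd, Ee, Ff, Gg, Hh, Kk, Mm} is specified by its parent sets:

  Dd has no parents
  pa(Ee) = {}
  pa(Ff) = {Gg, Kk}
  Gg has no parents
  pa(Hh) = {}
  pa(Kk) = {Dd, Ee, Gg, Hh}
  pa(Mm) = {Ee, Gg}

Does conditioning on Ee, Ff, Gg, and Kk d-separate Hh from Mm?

3 paths connect Hh and Mm; each must be blocked for d-separation to hold:
Path 1: Hh → Kk → Ff ← Gg → Mm
  Kk is a chain here and Kk is conditioned on, so the path is blocked at Kk.
Path 2: Hh → Kk ← Gg → Mm
  Gg is a fork here and Gg is conditioned on, so the path is blocked at Gg.
Path 3: Hh → Kk ← Ee → Mm
  Ee is a fork here and Ee is conditioned on, so the path is blocked at Ee.
Every path is blocked, so Hh and Mm are d-separated given {Ee, Ff, Gg, Kk}.

Yes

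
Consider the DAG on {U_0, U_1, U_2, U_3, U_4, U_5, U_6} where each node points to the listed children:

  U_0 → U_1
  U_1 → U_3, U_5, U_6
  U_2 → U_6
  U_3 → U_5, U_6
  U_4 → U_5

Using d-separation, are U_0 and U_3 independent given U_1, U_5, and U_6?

Yes — U_0 and U_3 are d-separated given {U_1, U_5, U_6}.

We examine all 3 paths between U_0 and U_3:
Path 1: U_0 → U_1 → U_5 ← U_3
  U_1 is a chain here and U_1 is conditioned on, so the path is blocked at U_1.
Path 2: U_0 → U_1 → U_6 ← U_3
  U_1 is a chain here and U_1 is conditioned on, so the path is blocked at U_1.
Path 3: U_0 → U_1 → U_3
  U_1 is a chain here and U_1 is conditioned on, so the path is blocked at U_1.
Since every path is blocked, d-separation holds.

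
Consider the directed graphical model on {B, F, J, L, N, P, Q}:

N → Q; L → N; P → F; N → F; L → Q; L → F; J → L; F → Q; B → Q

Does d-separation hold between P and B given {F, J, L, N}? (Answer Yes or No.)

Yes

5 paths connect P and B; each must be blocked for d-separation to hold:
Path 1: P → F → Q ← B
  F is a chain here and F is conditioned on, so the path is blocked at F.
Path 2: P → F ← L → Q ← B
  L is a fork here and L is conditioned on, so the path is blocked at L.
Path 3: P → F ← L → N → Q ← B
  L is a fork here and L is conditioned on, so the path is blocked at L.
Path 4: P → F ← N → Q ← B
  N is a fork here and N is conditioned on, so the path is blocked at N.
Path 5: P → F ← N ← L → Q ← B
  N is a chain here and N is conditioned on, so the path is blocked at N.
Every path is blocked, so P and B are d-separated given {F, J, L, N}.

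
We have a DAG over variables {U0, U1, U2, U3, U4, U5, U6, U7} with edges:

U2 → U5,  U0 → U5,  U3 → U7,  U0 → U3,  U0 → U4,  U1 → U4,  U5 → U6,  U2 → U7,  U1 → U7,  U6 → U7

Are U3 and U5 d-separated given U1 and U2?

No

There are 6 undirected paths between U3 and U5; checking each against the conditioning set {U1, U2}:
Path 1: U3 → U7 ← U2 → U5
  U7 is a collider here and neither U7 nor any of its descendants is conditioned on, so the collider stays closed — the path is blocked at U7.
Path 2: U3 → U7 ← U6 ← U5
  U7 is a collider here and neither U7 nor any of its descendants is conditioned on, so the collider stays closed — the path is blocked at U7.
Path 3: U3 → U7 ← U1 → U4 ← U0 → U5
  U7 is a collider here and neither U7 nor any of its descendants is conditioned on, so the collider stays closed — the path is blocked at U7.
Path 4: U3 ← U0 → U5
  U0 is a fork and U0 is not conditioned on — no node blocks this path, so it is active.
Path 5: U3 ← U0 → U4 ← U1 → U7 ← U2 → U5
  U4 is a collider here and neither U4 nor any of its descendants is conditioned on, so the collider stays closed — the path is blocked at U4.
Path 6: U3 ← U0 → U4 ← U1 → U7 ← U6 ← U5
  U4 is a collider here and neither U4 nor any of its descendants is conditioned on, so the collider stays closed — the path is blocked at U4.
Since the path U3 ← U0 → U5 is active, U3 and U5 are not d-separated given {U1, U2}.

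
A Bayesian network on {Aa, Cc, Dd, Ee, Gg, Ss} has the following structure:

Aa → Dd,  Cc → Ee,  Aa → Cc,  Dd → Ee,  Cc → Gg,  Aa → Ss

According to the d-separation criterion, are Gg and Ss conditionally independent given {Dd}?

No

We examine all 2 paths between Gg and Ss:
Path 1: Gg ← Cc ← Aa → Ss
  Cc is a chain and Cc is not conditioned on; Aa is a fork and Aa is not conditioned on — no node blocks this path, so it is active.
Path 2: Gg ← Cc → Ee ← Dd ← Aa → Ss
  Ee is a collider here and neither Ee nor any of its descendants is conditioned on, so the collider stays closed — the path is blocked at Ee.
Because an active path exists, Gg and Ss are not d-separated.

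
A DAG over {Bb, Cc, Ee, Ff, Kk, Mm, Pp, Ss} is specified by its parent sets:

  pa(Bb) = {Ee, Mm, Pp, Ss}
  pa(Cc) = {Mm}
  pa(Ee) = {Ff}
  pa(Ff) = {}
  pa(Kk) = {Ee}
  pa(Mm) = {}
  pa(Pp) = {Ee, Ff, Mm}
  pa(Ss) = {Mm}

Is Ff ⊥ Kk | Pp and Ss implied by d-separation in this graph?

No

5 paths connect Ff and Kk; each must be blocked for d-separation to hold:
Path 1: Ff → Ee → Kk
  Ee is a chain and Ee is not conditioned on — no node blocks this path, so it is active.
Path 2: Ff → Pp ← Ee → Kk
  Pp is a collider and Pp is conditioned on, which opens it; Ee is a fork and Ee is not conditioned on — no node blocks this path, so it is active.
Path 3: Ff → Pp → Bb ← Ee → Kk
  Pp is a chain here and Pp is conditioned on, so the path is blocked at Pp.
Path 4: Ff → Pp ← Mm → Ss → Bb ← Ee → Kk
  Ss is a chain here and Ss is conditioned on, so the path is blocked at Ss.
Path 5: Ff → Pp ← Mm → Bb ← Ee → Kk
  Bb is a collider here and neither Bb nor any of its descendants is conditioned on, so the collider stays closed — the path is blocked at Bb.
At least one path is unblocked, so d-separation fails.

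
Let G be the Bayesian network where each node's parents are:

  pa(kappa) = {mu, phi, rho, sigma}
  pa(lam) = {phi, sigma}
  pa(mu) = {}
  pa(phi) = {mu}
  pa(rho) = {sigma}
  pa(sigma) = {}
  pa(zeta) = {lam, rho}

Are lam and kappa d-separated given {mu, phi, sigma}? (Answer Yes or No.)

There are 6 undirected paths between lam and kappa; checking each against the conditioning set {mu, phi, sigma}:
Path 1: lam ← sigma → kappa
  sigma is a fork here and sigma is conditioned on, so the path is blocked at sigma.
Path 2: lam ← sigma → rho → kappa
  sigma is a fork here and sigma is conditioned on, so the path is blocked at sigma.
Path 3: lam ← phi ← mu → kappa
  phi is a chain here and phi is conditioned on, so the path is blocked at phi.
Path 4: lam ← phi → kappa
  phi is a fork here and phi is conditioned on, so the path is blocked at phi.
Path 5: lam → zeta ← rho ← sigma → kappa
  zeta is a collider here and neither zeta nor any of its descendants is conditioned on, so the collider stays closed — the path is blocked at zeta.
Path 6: lam → zeta ← rho → kappa
  zeta is a collider here and neither zeta nor any of its descendants is conditioned on, so the collider stays closed — the path is blocked at zeta.
Every path is blocked, so lam and kappa are d-separated given {mu, phi, sigma}.

Yes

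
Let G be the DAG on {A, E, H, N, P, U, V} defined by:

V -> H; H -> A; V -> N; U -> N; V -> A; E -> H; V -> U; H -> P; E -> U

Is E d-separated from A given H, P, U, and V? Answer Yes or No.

Enumerating the 6 paths from E to A and testing each for blocking by {H, P, U, V}:
Path 1: E → H ← V → A
  V is a fork here and V is conditioned on, so the path is blocked at V.
Path 2: E → H → A
  H is a chain here and H is conditioned on, so the path is blocked at H.
Path 3: E → U ← V → A
  V is a fork here and V is conditioned on, so the path is blocked at V.
Path 4: E → U ← V → H → A
  V is a fork here and V is conditioned on, so the path is blocked at V.
Path 5: E → U → N ← V → A
  U is a chain here and U is conditioned on, so the path is blocked at U.
Path 6: E → U → N ← V → H → A
  U is a chain here and U is conditioned on, so the path is blocked at U.
All paths are blocked; E ⊥ A | {H, P, U, V} holds.

Yes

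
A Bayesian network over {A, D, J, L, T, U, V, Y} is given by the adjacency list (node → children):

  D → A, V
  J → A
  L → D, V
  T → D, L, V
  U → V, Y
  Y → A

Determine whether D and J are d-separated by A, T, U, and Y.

No

6 paths connect D and J; each must be blocked for d-separation to hold:
  1. D ← L → V ← U → Y → A ← J — L:fork[open]; V:collider[blocks]; U:fork[blocks]; Y:chain[blocks]; A:collider[open] ⇒ blocked
  2. D ← L ← T → V ← U → Y → A ← J — L:chain[open]; T:fork[blocks]; V:collider[blocks]; U:fork[blocks]; Y:chain[blocks]; A:collider[open] ⇒ blocked
  3. D → V ← U → Y → A ← J — V:collider[blocks]; U:fork[blocks]; Y:chain[blocks]; A:collider[open] ⇒ blocked
  4. D → A ← J — A:collider[open] ⇒ active
  5. D ← T → L → V ← U → Y → A ← J — T:fork[blocks]; L:chain[open]; V:collider[blocks]; U:fork[blocks]; Y:chain[blocks]; A:collider[open] ⇒ blocked
  6. D ← T → V ← U → Y → A ← J — T:fork[blocks]; V:collider[blocks]; U:fork[blocks]; Y:chain[blocks]; A:collider[open] ⇒ blocked
At least one path is unblocked, so d-separation fails.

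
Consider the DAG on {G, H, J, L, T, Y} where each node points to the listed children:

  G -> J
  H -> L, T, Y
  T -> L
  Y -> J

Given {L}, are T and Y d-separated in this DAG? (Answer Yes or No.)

No

Enumerating the 2 paths from T to Y and testing each for blocking by {L}:
Path 1: T ← H → Y
  H is a fork and H is not conditioned on — no node blocks this path, so it is active.
Path 2: T → L ← H → Y
  L is a collider and L is conditioned on, which opens it; H is a fork and H is not conditioned on — no node blocks this path, so it is active.
Since the path T ← H → Y is active, T and Y are not d-separated given {L}.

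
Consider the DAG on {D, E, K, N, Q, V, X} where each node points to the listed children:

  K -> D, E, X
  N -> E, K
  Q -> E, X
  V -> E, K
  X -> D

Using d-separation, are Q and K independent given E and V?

Enumerating the 5 paths from Q to K and testing each for blocking by {E, V}:
Path 1: Q → E ← V → K
  V is a fork here and V is conditioned on, so the path is blocked at V.
Path 2: Q → E ← N → K
  E is a collider and E is conditioned on, which opens it; N is a fork and N is not conditioned on — no node blocks this path, so it is active.
Path 3: Q → E ← K
  E is a collider and E is conditioned on, which opens it — no node blocks this path, so it is active.
Path 4: Q → X ← K
  X is a collider here and neither X nor any of its descendants is conditioned on, so the collider stays closed — the path is blocked at X.
Path 5: Q → X → D ← K
  D is a collider here and neither D nor any of its descendants is conditioned on, so the collider stays closed — the path is blocked at D.
Since the path Q → E ← N → K is active, Q and K are not d-separated given {E, V}.

No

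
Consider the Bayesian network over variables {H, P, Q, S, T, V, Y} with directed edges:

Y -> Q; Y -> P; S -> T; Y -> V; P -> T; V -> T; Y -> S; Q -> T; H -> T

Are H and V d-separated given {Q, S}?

Enumerating the 4 paths from H to V and testing each for blocking by {Q, S}:
Path 1: H → T ← Q ← Y → V
  T is a collider here and neither T nor any of its descendants is conditioned on, so the collider stays closed — the path is blocked at T.
Path 2: H → T ← V
  T is a collider here and neither T nor any of its descendants is conditioned on, so the collider stays closed — the path is blocked at T.
Path 3: H → T ← S ← Y → V
  T is a collider here and neither T nor any of its descendants is conditioned on, so the collider stays closed — the path is blocked at T.
Path 4: H → T ← P ← Y → V
  T is a collider here and neither T nor any of its descendants is conditioned on, so the collider stays closed — the path is blocked at T.
All paths are blocked; H ⊥ V | {Q, S} holds.

Yes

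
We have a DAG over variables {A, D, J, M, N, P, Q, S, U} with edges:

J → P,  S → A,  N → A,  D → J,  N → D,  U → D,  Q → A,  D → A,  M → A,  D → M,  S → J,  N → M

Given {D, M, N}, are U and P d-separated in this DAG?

There are 6 undirected paths between U and P; checking each against the conditioning set {D, M, N}:
Path 1: U → D → A ← S → J → P
  D is a chain here and D is conditioned on, so the path is blocked at D.
Path 2: U → D → M → A ← S → J → P
  D is a chain here and D is conditioned on, so the path is blocked at D.
Path 3: U → D → M ← N → A ← S → J → P
  D is a chain here and D is conditioned on, so the path is blocked at D.
Path 4: U → D → J → P
  D is a chain here and D is conditioned on, so the path is blocked at D.
Path 5: U → D ← N → A ← S → J → P
  N is a fork here and N is conditioned on, so the path is blocked at N.
Path 6: U → D ← N → M → A ← S → J → P
  N is a fork here and N is conditioned on, so the path is blocked at N.
Since every path is blocked, d-separation holds.

Yes — U and P are d-separated given {D, M, N}.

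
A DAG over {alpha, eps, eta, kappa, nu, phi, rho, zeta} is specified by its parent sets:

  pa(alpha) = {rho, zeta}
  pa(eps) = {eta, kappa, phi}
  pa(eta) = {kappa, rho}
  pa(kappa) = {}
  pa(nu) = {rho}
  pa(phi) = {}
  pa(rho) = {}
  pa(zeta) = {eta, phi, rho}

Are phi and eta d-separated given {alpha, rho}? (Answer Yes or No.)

Enumerating the 5 paths from phi to eta and testing each for blocking by {alpha, rho}:
Path 1: phi → eps ← eta
  eps is a collider here and neither eps nor any of its descendants is conditioned on, so the collider stays closed — the path is blocked at eps.
Path 2: phi → eps ← kappa → eta
  eps is a collider here and neither eps nor any of its descendants is conditioned on, so the collider stays closed — the path is blocked at eps.
Path 3: phi → zeta ← eta
  zeta is a collider and its descendant alpha is conditioned on, which opens it — no node blocks this path, so it is active.
Path 4: phi → zeta → alpha ← rho → eta
  rho is a fork here and rho is conditioned on, so the path is blocked at rho.
Path 5: phi → zeta ← rho → eta
  rho is a fork here and rho is conditioned on, so the path is blocked at rho.
Because an active path exists, phi and eta are not d-separated.

No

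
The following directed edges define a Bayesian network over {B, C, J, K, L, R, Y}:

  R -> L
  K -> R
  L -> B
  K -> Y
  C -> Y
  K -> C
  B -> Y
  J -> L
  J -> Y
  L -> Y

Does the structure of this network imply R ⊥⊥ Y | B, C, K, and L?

5 paths connect R and Y; each must be blocked for d-separation to hold:
  1. R → L → Y — L:chain[blocks] ⇒ blocked
  2. R → L ← J → Y — L:collider[open]; J:fork[open] ⇒ active
  3. R → L → B → Y — L:chain[blocks]; B:chain[blocks] ⇒ blocked
  4. R ← K → Y — K:fork[blocks] ⇒ blocked
  5. R ← K → C → Y — K:fork[blocks]; C:chain[blocks] ⇒ blocked
At least one path is unblocked, so d-separation fails.

No — R and Y are not d-separated given {B, C, K, L}.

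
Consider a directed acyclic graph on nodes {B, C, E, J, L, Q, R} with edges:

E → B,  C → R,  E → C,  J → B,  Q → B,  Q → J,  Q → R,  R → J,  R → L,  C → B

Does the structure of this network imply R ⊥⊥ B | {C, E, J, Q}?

Yes

6 paths connect R and B; each must be blocked for d-separation to hold:
  1. R ← Q → J → B — Q:fork[blocks]; J:chain[blocks] ⇒ blocked
  2. R ← Q → B — Q:fork[blocks] ⇒ blocked
  3. R ← C ← E → B — C:chain[blocks]; E:fork[blocks] ⇒ blocked
  4. R ← C → B — C:fork[blocks] ⇒ blocked
  5. R → J ← Q → B — J:collider[open]; Q:fork[blocks] ⇒ blocked
  6. R → J → B — J:chain[blocks] ⇒ blocked
Every path is blocked, so R and B are d-separated given {C, E, J, Q}.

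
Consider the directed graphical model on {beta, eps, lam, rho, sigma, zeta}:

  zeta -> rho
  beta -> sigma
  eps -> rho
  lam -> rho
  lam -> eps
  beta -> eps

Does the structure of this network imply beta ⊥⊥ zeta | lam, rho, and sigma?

2 paths connect beta and zeta; each must be blocked for d-separation to hold:
  1. beta → eps ← lam → rho ← zeta — eps:collider[open]; lam:fork[blocks]; rho:collider[open] ⇒ blocked
  2. beta → eps → rho ← zeta — eps:chain[open]; rho:collider[open] ⇒ active
Since the path beta → eps → rho ← zeta is active, beta and zeta are not d-separated given {lam, rho, sigma}.

No — beta and zeta are not d-separated given {lam, rho, sigma}.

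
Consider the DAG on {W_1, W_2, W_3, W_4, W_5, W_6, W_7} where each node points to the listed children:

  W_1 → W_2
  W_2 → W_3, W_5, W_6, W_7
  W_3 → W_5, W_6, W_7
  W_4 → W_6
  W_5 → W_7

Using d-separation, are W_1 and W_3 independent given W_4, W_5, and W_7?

6 paths connect W_1 and W_3; each must be blocked for d-separation to hold:
Path 1: W_1 → W_2 → W_5 → W_7 ← W_3
  W_5 is a chain here and W_5 is conditioned on, so the path is blocked at W_5.
Path 2: W_1 → W_2 → W_5 ← W_3
  W_2 is a chain and W_2 is not conditioned on; W_5 is a collider and W_5 is conditioned on, which opens it — no node blocks this path, so it is active.
Path 3: W_1 → W_2 → W_7 ← W_5 ← W_3
  W_5 is a chain here and W_5 is conditioned on, so the path is blocked at W_5.
Path 4: W_1 → W_2 → W_7 ← W_3
  W_2 is a chain and W_2 is not conditioned on; W_7 is a collider and W_7 is conditioned on, which opens it — no node blocks this path, so it is active.
Path 5: W_1 → W_2 → W_3
  W_2 is a chain and W_2 is not conditioned on — no node blocks this path, so it is active.
Path 6: W_1 → W_2 → W_6 ← W_3
  W_6 is a collider here and neither W_6 nor any of its descendants is conditioned on, so the collider stays closed — the path is blocked at W_6.
At least one path is unblocked, so d-separation fails.

No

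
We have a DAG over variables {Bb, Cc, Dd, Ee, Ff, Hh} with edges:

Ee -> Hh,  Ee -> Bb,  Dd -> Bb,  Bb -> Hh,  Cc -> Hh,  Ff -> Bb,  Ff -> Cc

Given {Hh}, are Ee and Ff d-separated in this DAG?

4 paths connect Ee and Ff; each must be blocked for d-separation to hold:
Path 1: Ee → Bb → Hh ← Cc ← Ff
  Bb is a chain and Bb is not conditioned on; Hh is a collider and Hh is conditioned on, which opens it; Cc is a chain and Cc is not conditioned on — no node blocks this path, so it is active.
Path 2: Ee → Bb ← Ff
  Bb is a collider and its descendant Hh is conditioned on, which opens it — no node blocks this path, so it is active.
Path 3: Ee → Hh ← Cc ← Ff
  Hh is a collider and Hh is conditioned on, which opens it; Cc is a chain and Cc is not conditioned on — no node blocks this path, so it is active.
Path 4: Ee → Hh ← Bb ← Ff
  Hh is a collider and Hh is conditioned on, which opens it; Bb is a chain and Bb is not conditioned on — no node blocks this path, so it is active.
Since the path Ee → Bb → Hh ← Cc ← Ff is active, Ee and Ff are not d-separated given {Hh}.

No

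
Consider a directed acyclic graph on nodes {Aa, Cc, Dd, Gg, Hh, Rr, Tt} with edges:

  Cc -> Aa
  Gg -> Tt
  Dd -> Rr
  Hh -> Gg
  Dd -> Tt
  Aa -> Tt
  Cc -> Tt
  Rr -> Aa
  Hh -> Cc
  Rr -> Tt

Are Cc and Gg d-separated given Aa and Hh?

There are 5 undirected paths between Cc and Gg; checking each against the conditioning set {Aa, Hh}:
  1. Cc → Aa ← Rr ← Dd → Tt ← Gg — Aa:collider[open]; Rr:chain[open]; Dd:fork[open]; Tt:collider[blocks] ⇒ blocked
  2. Cc → Aa ← Rr → Tt ← Gg — Aa:collider[open]; Rr:fork[open]; Tt:collider[blocks] ⇒ blocked
  3. Cc → Aa → Tt ← Gg — Aa:chain[blocks]; Tt:collider[blocks] ⇒ blocked
  4. Cc ← Hh → Gg — Hh:fork[blocks] ⇒ blocked
  5. Cc → Tt ← Gg — Tt:collider[blocks] ⇒ blocked
Since every path is blocked, d-separation holds.

Yes — Cc and Gg are d-separated given {Aa, Hh}.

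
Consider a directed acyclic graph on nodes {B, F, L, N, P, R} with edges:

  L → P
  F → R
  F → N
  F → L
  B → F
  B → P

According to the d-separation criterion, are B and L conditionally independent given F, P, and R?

There are 2 undirected paths between B and L; checking each against the conditioning set {F, P, R}:
Path 1: B → P ← L
  P is a collider and P is conditioned on, which opens it — no node blocks this path, so it is active.
Path 2: B → F → L
  F is a chain here and F is conditioned on, so the path is blocked at F.
Since the path B → P ← L is active, B and L are not d-separated given {F, P, R}.

No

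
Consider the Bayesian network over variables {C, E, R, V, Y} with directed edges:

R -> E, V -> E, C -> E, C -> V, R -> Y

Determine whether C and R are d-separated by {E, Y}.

There are 2 undirected paths between C and R; checking each against the conditioning set {E, Y}:
Path 1: C → E ← R
  E is a collider and E is conditioned on, which opens it — no node blocks this path, so it is active.
Path 2: C → V → E ← R
  V is a chain and V is not conditioned on; E is a collider and E is conditioned on, which opens it — no node blocks this path, so it is active.
At least one path is unblocked, so d-separation fails.

No — C and R are not d-separated given {E, Y}.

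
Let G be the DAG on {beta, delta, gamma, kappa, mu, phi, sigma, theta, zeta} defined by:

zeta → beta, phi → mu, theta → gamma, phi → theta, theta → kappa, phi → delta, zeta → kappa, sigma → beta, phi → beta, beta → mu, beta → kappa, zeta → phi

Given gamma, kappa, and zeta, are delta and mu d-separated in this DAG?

6 paths connect delta and mu; each must be blocked for d-separation to hold:
  1. delta ← phi → mu — phi:fork[open] ⇒ active
  2. delta ← phi → theta → kappa ← zeta → beta → mu — phi:fork[open]; theta:chain[open]; kappa:collider[open]; zeta:fork[blocks]; beta:chain[open] ⇒ blocked
  3. delta ← phi → theta → kappa ← beta → mu — phi:fork[open]; theta:chain[open]; kappa:collider[open]; beta:fork[open] ⇒ active
  4. delta ← phi ← zeta → beta → mu — phi:chain[open]; zeta:fork[blocks]; beta:chain[open] ⇒ blocked
  5. delta ← phi ← zeta → kappa ← beta → mu — phi:chain[open]; zeta:fork[blocks]; kappa:collider[open]; beta:fork[open] ⇒ blocked
  6. delta ← phi → beta → mu — phi:fork[open]; beta:chain[open] ⇒ active
At least one path is unblocked, so d-separation fails.

No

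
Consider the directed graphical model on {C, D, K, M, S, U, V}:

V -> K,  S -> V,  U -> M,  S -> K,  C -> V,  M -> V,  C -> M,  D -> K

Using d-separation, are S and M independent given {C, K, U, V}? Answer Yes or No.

We examine all 4 paths between S and M:
  1. S → K ← V ← M — K:collider[open]; V:chain[blocks] ⇒ blocked
  2. S → K ← V ← C → M — K:collider[open]; V:chain[blocks]; C:fork[blocks] ⇒ blocked
  3. S → V ← M — V:collider[open] ⇒ active
  4. S → V ← C → M — V:collider[open]; C:fork[blocks] ⇒ blocked
Since the path S → V ← M is active, S and M are not d-separated given {C, K, U, V}.

No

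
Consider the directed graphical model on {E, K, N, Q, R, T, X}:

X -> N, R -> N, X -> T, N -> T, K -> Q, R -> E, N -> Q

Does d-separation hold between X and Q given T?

There are 2 undirected paths between X and Q; checking each against the conditioning set {T}:
Path 1: X → T ← N → Q
  T is a collider and T is conditioned on, which opens it; N is a fork and N is not conditioned on — no node blocks this path, so it is active.
Path 2: X → N → Q
  N is a chain and N is not conditioned on — no node blocks this path, so it is active.
At least one path is unblocked, so d-separation fails.

No — X and Q are not d-separated given {T}.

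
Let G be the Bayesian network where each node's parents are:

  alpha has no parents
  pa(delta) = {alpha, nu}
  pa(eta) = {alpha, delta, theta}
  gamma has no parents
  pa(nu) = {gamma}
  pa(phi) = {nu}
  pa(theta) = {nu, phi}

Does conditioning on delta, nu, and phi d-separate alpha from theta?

Yes

There are 6 undirected paths between alpha and theta; checking each against the conditioning set {delta, nu, phi}:
Path 1: alpha → eta ← delta ← nu → phi → theta
  eta is a collider here and neither eta nor any of its descendants is conditioned on, so the collider stays closed — the path is blocked at eta.
Path 2: alpha → eta ← delta ← nu → theta
  eta is a collider here and neither eta nor any of its descendants is conditioned on, so the collider stays closed — the path is blocked at eta.
Path 3: alpha → eta ← theta
  eta is a collider here and neither eta nor any of its descendants is conditioned on, so the collider stays closed — the path is blocked at eta.
Path 4: alpha → delta → eta ← theta
  delta is a chain here and delta is conditioned on, so the path is blocked at delta.
Path 5: alpha → delta ← nu → phi → theta
  nu is a fork here and nu is conditioned on, so the path is blocked at nu.
Path 6: alpha → delta ← nu → theta
  nu is a fork here and nu is conditioned on, so the path is blocked at nu.
Every path is blocked, so alpha and theta are d-separated given {delta, nu, phi}.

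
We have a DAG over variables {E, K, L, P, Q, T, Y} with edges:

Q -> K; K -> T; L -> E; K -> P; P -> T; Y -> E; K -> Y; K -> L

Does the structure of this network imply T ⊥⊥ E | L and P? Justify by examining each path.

No

Enumerating the 4 paths from T to E and testing each for blocking by {L, P}:
  1. T ← P ← K → L → E — P:chain[blocks]; K:fork[open]; L:chain[blocks] ⇒ blocked
  2. T ← P ← K → Y → E — P:chain[blocks]; K:fork[open]; Y:chain[open] ⇒ blocked
  3. T ← K → L → E — K:fork[open]; L:chain[blocks] ⇒ blocked
  4. T ← K → Y → E — K:fork[open]; Y:chain[open] ⇒ active
Since the path T ← K → Y → E is active, T and E are not d-separated given {L, P}.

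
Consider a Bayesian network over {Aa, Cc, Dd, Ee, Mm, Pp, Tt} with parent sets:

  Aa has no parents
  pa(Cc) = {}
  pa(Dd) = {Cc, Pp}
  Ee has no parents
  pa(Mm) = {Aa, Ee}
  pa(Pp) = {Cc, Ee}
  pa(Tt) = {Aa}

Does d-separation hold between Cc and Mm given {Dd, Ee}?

Yes

There are 2 undirected paths between Cc and Mm; checking each against the conditioning set {Dd, Ee}:
Path 1: Cc → Pp ← Ee → Mm
  Ee is a fork here and Ee is conditioned on, so the path is blocked at Ee.
Path 2: Cc → Dd ← Pp ← Ee → Mm
  Ee is a fork here and Ee is conditioned on, so the path is blocked at Ee.
Every path is blocked, so Cc and Mm are d-separated given {Dd, Ee}.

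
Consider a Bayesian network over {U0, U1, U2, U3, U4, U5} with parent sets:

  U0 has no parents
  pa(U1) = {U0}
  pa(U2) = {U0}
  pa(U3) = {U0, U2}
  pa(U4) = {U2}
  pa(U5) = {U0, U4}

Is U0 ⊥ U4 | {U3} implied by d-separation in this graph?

We examine all 3 paths between U0 and U4:
Path 1: U0 → U2 → U4
  U2 is a chain and U2 is not conditioned on — no node blocks this path, so it is active.
Path 2: U0 → U3 ← U2 → U4
  U3 is a collider and U3 is conditioned on, which opens it; U2 is a fork and U2 is not conditioned on — no node blocks this path, so it is active.
Path 3: U0 → U5 ← U4
  U5 is a collider here and neither U5 nor any of its descendants is conditioned on, so the collider stays closed — the path is blocked at U5.
Since the path U0 → U2 → U4 is active, U0 and U4 are not d-separated given {U3}.

No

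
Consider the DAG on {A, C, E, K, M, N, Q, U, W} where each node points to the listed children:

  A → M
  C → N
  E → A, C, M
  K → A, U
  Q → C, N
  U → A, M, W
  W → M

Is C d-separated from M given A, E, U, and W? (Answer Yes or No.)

Yes

We examine all 6 paths between C and M:
  1. C ← E → M — E:fork[blocks] ⇒ blocked
  2. C ← E → A ← K → U → M — E:fork[blocks]; A:collider[open]; K:fork[open]; U:chain[blocks] ⇒ blocked
  3. C ← E → A ← K → U → W → M — E:fork[blocks]; A:collider[open]; K:fork[open]; U:chain[blocks]; W:chain[blocks] ⇒ blocked
  4. C ← E → A → M — E:fork[blocks]; A:chain[blocks] ⇒ blocked
  5. C ← E → A ← U → M — E:fork[blocks]; A:collider[open]; U:fork[blocks] ⇒ blocked
  6. C ← E → A ← U → W → M — E:fork[blocks]; A:collider[open]; U:fork[blocks]; W:chain[blocks] ⇒ blocked
Every path is blocked, so C and M are d-separated given {A, E, U, W}.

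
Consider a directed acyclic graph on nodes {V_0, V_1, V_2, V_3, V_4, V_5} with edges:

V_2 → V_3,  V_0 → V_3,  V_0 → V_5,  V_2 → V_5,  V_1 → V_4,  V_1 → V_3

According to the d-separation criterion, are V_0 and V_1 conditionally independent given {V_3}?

There are 2 undirected paths between V_0 and V_1; checking each against the conditioning set {V_3}:
  1. V_0 → V_5 ← V_2 → V_3 ← V_1 — V_5:collider[blocks]; V_2:fork[open]; V_3:collider[open] ⇒ blocked
  2. V_0 → V_3 ← V_1 — V_3:collider[open] ⇒ active
Because an active path exists, V_0 and V_1 are not d-separated.

No — V_0 and V_1 are not d-separated given {V_3}.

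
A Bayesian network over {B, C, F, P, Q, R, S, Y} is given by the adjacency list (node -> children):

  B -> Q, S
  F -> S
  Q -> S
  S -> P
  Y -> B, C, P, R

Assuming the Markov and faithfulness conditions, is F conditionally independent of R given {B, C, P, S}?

Yes — F and R are d-separated given {B, C, P, S}.

3 paths connect F and R; each must be blocked for d-separation to hold:
  1. F → S ← B ← Y → R — S:collider[open]; B:chain[blocks]; Y:fork[open] ⇒ blocked
  2. F → S ← Q ← B ← Y → R — S:collider[open]; Q:chain[open]; B:chain[blocks]; Y:fork[open] ⇒ blocked
  3. F → S → P ← Y → R — S:chain[blocks]; P:collider[open]; Y:fork[open] ⇒ blocked
Every path is blocked, so F and R are d-separated given {B, C, P, S}.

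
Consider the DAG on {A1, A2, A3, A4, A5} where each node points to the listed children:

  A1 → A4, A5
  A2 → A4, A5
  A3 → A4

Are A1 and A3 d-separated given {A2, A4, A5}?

No

2 paths connect A1 and A3; each must be blocked for d-separation to hold:
Path 1: A1 → A4 ← A3
  A4 is a collider and A4 is conditioned on, which opens it — no node blocks this path, so it is active.
Path 2: A1 → A5 ← A2 → A4 ← A3
  A2 is a fork here and A2 is conditioned on, so the path is blocked at A2.
At least one path is unblocked, so d-separation fails.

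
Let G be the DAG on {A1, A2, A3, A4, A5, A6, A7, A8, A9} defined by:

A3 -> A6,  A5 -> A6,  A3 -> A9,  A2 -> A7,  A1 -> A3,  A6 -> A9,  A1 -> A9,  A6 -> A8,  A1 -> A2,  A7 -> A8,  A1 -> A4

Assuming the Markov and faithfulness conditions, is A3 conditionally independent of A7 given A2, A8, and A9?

6 paths connect A3 and A7; each must be blocked for d-separation to hold:
  1. A3 → A9 ← A1 → A2 → A7 — A9:collider[open]; A1:fork[open]; A2:chain[blocks] ⇒ blocked
  2. A3 → A9 ← A6 → A8 ← A7 — A9:collider[open]; A6:fork[open]; A8:collider[open] ⇒ active
  3. A3 ← A1 → A9 ← A6 → A8 ← A7 — A1:fork[open]; A9:collider[open]; A6:fork[open]; A8:collider[open] ⇒ active
  4. A3 ← A1 → A2 → A7 — A1:fork[open]; A2:chain[blocks] ⇒ blocked
  5. A3 → A6 → A8 ← A7 — A6:chain[open]; A8:collider[open] ⇒ active
  6. A3 → A6 → A9 ← A1 → A2 → A7 — A6:chain[open]; A9:collider[open]; A1:fork[open]; A2:chain[blocks] ⇒ blocked
Since the path A3 → A9 ← A6 → A8 ← A7 is active, A3 and A7 are not d-separated given {A2, A8, A9}.

No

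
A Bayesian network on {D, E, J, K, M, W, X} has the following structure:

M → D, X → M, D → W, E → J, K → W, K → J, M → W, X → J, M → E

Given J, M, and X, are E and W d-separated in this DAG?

There are 6 undirected paths between E and W; checking each against the conditioning set {J, M, X}:
Path 1: E → J ← K → W
  J is a collider and J is conditioned on, which opens it; K is a fork and K is not conditioned on — no node blocks this path, so it is active.
Path 2: E → J ← X → M → D → W
  X is a fork here and X is conditioned on, so the path is blocked at X.
Path 3: E → J ← X → M → W
  X is a fork here and X is conditioned on, so the path is blocked at X.
Path 4: E ← M → D → W
  M is a fork here and M is conditioned on, so the path is blocked at M.
Path 5: E ← M → W
  M is a fork here and M is conditioned on, so the path is blocked at M.
Path 6: E ← M ← X → J ← K → W
  M is a chain here and M is conditioned on, so the path is blocked at M.
At least one path is unblocked, so d-separation fails.

No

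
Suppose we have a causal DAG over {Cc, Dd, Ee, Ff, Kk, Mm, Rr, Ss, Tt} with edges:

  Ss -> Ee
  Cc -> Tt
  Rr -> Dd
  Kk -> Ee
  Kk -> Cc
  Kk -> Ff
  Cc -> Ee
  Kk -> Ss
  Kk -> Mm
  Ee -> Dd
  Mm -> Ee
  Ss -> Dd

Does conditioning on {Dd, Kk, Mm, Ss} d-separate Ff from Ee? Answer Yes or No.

Enumerating the 5 paths from Ff to Ee and testing each for blocking by {Dd, Kk, Mm, Ss}:
  1. Ff ← Kk → Mm → Ee — Kk:fork[blocks]; Mm:chain[blocks] ⇒ blocked
  2. Ff ← Kk → Ss → Dd ← Ee — Kk:fork[blocks]; Ss:chain[blocks]; Dd:collider[open] ⇒ blocked
  3. Ff ← Kk → Ss → Ee — Kk:fork[blocks]; Ss:chain[blocks] ⇒ blocked
  4. Ff ← Kk → Ee — Kk:fork[blocks] ⇒ blocked
  5. Ff ← Kk → Cc → Ee — Kk:fork[blocks]; Cc:chain[open] ⇒ blocked
All paths are blocked; Ff ⊥ Ee | {Dd, Kk, Mm, Ss} holds.

Yes — Ff and Ee are d-separated given {Dd, Kk, Mm, Ss}.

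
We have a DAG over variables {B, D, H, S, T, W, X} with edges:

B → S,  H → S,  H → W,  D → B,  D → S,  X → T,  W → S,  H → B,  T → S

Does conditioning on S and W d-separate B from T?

No

Enumerating the 4 paths from B to T and testing each for blocking by {S, W}:
Path 1: B ← H → W → S ← T
  W is a chain here and W is conditioned on, so the path is blocked at W.
Path 2: B ← H → S ← T
  H is a fork and H is not conditioned on; S is a collider and S is conditioned on, which opens it — no node blocks this path, so it is active.
Path 3: B → S ← T
  S is a collider and S is conditioned on, which opens it — no node blocks this path, so it is active.
Path 4: B ← D → S ← T
  D is a fork and D is not conditioned on; S is a collider and S is conditioned on, which opens it — no node blocks this path, so it is active.
Since the path B ← H → S ← T is active, B and T are not d-separated given {S, W}.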